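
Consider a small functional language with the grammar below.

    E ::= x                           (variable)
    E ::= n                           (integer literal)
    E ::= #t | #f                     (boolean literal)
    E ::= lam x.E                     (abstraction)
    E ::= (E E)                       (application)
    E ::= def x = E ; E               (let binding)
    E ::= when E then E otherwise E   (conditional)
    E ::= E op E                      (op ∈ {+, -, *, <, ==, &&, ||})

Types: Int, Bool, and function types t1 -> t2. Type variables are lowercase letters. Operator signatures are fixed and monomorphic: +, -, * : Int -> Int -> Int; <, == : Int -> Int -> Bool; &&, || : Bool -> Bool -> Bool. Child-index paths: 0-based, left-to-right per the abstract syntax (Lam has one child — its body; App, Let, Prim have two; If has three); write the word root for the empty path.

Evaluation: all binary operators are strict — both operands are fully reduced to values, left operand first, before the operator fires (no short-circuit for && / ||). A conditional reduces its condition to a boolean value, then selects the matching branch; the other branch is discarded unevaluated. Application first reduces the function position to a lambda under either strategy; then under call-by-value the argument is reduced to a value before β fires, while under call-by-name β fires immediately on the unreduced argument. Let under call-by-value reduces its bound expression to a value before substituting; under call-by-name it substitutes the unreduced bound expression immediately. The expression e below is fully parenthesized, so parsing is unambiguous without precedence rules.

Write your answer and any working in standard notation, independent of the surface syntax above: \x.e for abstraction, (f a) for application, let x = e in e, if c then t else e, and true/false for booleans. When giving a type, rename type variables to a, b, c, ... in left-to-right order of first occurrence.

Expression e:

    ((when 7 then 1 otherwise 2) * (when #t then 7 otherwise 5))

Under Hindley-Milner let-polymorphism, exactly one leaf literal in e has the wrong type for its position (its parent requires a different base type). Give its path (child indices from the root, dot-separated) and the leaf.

Answer: 0.0 : 7

Working:
  unify Int ~ Bool
  FAIL: mismatch Int ~ Bool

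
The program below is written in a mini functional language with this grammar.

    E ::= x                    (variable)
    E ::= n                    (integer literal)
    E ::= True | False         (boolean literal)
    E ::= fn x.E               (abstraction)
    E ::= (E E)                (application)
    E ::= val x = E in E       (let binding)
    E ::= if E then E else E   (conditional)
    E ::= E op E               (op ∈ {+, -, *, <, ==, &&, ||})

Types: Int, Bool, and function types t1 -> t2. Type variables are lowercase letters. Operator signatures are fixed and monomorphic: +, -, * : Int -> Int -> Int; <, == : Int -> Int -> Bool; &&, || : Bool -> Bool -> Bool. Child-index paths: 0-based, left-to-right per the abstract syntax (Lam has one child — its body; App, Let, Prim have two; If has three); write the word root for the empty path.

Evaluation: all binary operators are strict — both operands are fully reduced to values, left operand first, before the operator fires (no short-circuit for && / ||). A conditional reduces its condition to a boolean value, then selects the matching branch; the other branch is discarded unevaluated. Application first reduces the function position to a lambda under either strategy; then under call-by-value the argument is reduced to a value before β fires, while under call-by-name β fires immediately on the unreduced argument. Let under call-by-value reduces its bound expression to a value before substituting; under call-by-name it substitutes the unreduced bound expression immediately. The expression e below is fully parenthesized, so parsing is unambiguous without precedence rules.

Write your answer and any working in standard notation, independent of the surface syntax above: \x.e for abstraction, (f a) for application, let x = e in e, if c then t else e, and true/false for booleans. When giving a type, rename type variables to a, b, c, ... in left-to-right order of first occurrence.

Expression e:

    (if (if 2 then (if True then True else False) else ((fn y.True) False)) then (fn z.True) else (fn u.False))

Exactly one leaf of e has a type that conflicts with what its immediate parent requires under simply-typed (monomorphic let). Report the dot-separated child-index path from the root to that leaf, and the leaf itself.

Working:
  unify Int ~ Bool
  FAIL: mismatch Int ~ Bool

Answer: 0.0 : 2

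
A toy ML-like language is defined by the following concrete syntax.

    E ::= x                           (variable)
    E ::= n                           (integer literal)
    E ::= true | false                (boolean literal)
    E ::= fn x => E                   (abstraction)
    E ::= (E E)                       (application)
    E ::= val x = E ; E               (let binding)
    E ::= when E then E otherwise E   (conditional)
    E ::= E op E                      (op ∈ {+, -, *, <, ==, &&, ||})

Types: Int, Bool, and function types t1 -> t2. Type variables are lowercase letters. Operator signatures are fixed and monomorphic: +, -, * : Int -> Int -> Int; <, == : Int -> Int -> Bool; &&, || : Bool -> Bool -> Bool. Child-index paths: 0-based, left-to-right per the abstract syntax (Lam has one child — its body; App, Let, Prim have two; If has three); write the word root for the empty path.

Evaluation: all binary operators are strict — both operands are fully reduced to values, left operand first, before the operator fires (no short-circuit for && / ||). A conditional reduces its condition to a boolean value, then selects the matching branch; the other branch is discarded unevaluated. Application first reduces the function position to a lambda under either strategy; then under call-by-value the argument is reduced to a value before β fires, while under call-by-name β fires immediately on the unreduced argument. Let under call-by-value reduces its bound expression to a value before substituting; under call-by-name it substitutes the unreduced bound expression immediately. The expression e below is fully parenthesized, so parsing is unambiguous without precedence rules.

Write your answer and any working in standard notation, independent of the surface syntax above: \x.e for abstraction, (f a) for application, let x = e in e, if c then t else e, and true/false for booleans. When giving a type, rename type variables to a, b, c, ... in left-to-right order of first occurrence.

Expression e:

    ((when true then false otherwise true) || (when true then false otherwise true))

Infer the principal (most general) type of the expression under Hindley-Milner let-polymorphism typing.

Trace:
  unify Bool ~ Bool
  unify Bool ~ Bool
  unify Bool ~ Bool
  unify Bool ~ Bool
  unify Bool ~ Bool
  unify Bool ~ Bool

Answer: Bool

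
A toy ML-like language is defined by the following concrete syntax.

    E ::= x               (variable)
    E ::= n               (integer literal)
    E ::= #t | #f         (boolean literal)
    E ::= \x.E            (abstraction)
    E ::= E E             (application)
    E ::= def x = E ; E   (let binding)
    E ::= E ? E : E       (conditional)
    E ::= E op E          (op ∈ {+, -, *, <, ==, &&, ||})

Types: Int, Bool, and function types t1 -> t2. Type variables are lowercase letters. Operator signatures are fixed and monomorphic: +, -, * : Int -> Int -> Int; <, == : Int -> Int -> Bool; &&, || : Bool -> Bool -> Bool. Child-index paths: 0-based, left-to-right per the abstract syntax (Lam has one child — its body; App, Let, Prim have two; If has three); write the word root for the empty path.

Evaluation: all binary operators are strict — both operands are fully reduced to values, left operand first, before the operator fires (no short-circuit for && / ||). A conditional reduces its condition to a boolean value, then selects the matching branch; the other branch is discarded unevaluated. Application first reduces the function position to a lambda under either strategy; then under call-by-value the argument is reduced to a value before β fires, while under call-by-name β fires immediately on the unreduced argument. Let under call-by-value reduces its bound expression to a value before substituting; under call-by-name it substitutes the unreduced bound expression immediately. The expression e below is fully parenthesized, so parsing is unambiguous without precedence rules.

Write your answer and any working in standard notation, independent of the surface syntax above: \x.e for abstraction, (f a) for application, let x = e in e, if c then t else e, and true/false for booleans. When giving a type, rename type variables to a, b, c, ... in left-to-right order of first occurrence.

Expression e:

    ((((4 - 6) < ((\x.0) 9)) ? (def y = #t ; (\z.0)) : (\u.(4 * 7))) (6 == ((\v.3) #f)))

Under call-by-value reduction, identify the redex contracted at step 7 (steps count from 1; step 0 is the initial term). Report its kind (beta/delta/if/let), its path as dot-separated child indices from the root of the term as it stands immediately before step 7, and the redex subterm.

Working:
step 0: ((if ((4 - 6) < ((\x.0) 9)) then (let y = true in (\z.0)) else (\u.(4 * 7))) (6 == ((\v.3) false)))
step 1: [delta@0.0.0] ((if (-2 < ((\x.0) 9)) then (let y = true in (\z.0)) else (\u.(4 * 7))) (6 == ((\v.3) false)))
step 2: [beta@0.0.1] ((if (-2 < 0) then (let y = true in (\z.0)) else (\u.(4 * 7))) (6 == ((\v.3) false)))
step 3: [delta@0.0] ((if true then (let y = true in (\z.0)) else (\u.(4 * 7))) (6 == ((\v.3) false)))
step 4: [if@0] ((let y = true in (\z.0)) (6 == ((\v.3) false)))
step 5: [let@0] ((\z.0) (6 == ((\v.3) false)))
step 6: [beta@1.1] ((\z.0) (6 == 3))
step 7: [delta@1] ((\z.0) false)

Answer: delta at 1 : (6 == 3)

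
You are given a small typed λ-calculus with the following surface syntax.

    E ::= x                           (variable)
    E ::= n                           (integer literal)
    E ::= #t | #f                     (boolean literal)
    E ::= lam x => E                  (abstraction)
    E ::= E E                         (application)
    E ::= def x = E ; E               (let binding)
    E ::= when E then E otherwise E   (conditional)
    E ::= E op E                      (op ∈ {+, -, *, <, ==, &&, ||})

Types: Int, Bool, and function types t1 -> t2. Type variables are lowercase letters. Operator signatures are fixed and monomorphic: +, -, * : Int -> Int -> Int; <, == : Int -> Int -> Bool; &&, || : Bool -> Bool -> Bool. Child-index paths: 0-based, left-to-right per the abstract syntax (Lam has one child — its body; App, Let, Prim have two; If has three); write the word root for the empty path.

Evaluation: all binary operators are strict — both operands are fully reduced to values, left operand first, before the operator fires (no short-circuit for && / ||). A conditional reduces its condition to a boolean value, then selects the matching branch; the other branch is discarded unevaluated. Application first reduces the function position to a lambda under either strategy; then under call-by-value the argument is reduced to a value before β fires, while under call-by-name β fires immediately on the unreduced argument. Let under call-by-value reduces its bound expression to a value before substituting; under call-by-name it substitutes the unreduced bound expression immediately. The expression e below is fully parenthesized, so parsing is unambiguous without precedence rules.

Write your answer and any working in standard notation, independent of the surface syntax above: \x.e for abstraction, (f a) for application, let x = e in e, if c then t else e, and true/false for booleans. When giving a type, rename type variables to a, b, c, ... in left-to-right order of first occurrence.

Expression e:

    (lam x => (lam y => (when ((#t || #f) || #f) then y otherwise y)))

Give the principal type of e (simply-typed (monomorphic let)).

Trace:
  unify Bool ~ Bool
  unify Bool ~ Bool
  unify Bool ~ Bool
  unify Bool ~ Bool
  unify Bool ~ Bool
y : b
y : b
  unify b ~ b
\y._ : b -> b
\x._ : a -> b -> b

Answer: a -> b -> b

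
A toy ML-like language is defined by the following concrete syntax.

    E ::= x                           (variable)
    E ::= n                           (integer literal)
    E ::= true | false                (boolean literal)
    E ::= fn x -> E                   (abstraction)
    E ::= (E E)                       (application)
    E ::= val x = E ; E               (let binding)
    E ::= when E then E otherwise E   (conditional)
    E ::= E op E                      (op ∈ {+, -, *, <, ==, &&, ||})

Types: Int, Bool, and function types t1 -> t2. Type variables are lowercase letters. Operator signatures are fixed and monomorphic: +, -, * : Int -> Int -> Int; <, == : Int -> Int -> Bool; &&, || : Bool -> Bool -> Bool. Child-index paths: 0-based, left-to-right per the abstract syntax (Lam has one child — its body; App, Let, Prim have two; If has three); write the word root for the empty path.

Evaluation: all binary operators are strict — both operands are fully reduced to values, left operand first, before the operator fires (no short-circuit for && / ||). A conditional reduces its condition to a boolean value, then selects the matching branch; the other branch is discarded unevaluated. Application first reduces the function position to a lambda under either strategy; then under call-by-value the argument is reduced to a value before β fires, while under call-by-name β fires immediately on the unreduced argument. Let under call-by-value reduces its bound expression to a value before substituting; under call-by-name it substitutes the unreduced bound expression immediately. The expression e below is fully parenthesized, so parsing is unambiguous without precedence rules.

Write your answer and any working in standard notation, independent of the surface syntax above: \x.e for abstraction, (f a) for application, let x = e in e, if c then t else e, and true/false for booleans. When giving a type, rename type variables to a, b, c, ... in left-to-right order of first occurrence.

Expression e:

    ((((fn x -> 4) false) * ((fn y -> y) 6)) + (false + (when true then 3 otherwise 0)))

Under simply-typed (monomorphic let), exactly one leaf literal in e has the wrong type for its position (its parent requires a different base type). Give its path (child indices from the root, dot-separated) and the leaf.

Answer: 1.0 : false

Derivation:
\x._ : a -> Int
  unify a -> Int ~ Bool -> b
  unify a ~ Bool
  unify Int ~ b
_ _ : Int
  unify Int ~ Int
y : c
\y._ : c -> c
  unify c -> c ~ Int -> d
  unify c ~ Int
  unify Int ~ d
_ _ : Int
  unify Int ~ Int
  unify Int ~ Int
  unify Bool ~ Int
  FAIL: mismatch Bool ~ Int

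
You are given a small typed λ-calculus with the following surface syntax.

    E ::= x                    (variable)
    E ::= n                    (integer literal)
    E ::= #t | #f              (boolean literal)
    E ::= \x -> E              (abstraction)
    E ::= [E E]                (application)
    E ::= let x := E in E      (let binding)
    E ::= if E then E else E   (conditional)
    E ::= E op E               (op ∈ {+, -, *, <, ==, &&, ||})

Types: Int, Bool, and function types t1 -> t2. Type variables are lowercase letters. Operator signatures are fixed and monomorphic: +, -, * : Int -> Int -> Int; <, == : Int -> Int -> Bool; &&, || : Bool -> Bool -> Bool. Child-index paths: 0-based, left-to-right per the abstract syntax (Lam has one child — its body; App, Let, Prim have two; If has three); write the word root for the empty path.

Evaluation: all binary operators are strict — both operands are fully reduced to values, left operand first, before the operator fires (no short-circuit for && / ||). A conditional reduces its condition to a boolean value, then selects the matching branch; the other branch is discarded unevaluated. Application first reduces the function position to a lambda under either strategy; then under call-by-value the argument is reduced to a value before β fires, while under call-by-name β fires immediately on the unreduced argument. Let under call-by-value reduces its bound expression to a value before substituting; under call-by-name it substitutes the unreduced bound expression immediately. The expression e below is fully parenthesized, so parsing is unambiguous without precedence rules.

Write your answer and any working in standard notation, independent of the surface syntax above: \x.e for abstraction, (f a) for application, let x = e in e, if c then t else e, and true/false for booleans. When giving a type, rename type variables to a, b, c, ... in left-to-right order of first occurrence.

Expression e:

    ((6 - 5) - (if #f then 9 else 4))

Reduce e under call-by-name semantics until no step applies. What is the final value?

Trace:
step 0: ((6 - 5) - (if false then 9 else 4))
step 1: [delta@0] (1 - (if false then 9 else 4))
step 2: [if@1] (1 - 4)
step 3: [delta@root] -3

Answer: -3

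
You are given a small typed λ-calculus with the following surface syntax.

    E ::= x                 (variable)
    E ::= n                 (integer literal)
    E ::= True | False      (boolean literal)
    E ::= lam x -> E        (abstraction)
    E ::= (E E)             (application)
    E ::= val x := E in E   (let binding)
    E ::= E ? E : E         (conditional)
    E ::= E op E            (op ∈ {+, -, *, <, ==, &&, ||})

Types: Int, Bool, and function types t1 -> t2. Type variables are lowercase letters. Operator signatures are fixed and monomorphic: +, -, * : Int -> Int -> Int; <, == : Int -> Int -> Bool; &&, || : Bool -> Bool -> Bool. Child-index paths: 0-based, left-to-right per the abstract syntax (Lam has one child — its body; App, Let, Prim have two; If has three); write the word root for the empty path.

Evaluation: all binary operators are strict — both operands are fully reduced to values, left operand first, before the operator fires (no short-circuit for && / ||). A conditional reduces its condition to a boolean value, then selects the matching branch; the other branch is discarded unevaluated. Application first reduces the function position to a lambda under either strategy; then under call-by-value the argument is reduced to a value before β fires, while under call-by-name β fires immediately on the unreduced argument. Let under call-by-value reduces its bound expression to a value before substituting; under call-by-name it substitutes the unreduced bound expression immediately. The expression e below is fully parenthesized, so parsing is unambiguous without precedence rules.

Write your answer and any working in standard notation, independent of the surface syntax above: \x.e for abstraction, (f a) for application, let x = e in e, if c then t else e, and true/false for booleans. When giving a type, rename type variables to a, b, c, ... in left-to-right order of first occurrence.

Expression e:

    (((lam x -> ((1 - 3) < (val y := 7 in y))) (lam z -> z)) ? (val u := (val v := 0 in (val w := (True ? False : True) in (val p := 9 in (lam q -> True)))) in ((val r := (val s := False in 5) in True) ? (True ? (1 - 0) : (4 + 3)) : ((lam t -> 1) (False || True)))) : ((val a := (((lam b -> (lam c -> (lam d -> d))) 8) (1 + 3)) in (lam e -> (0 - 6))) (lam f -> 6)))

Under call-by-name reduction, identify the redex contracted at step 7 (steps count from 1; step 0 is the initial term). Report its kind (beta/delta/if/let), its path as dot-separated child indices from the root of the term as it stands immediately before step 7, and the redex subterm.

Working:
step 0: (if ((\x.((1 - 3) < (let y = 7 in y))) (\z.z)) then (let u = (let v = 0 in (let w = (if true then false else true) in (let p = 9 in (\q.true)))) in (if (let r = (let s = false in 5) in true) then (if true then (1 - 0) else (4 + 3)) else ((\t.1) (false || true)))) else ((let a = (((\b.(\c.(\d.d))) 8) (1 + 3)) in (\e.(0 - 6))) (\f.6)))
step 1: [beta@0] (if ((1 - 3) < (let y = 7 in y)) then (let u = (let v = 0 in (let w = (if true then false else true) in (let p = 9 in (\q.true)))) in (if (let r = (let s = false in 5) in true) then (if true then (1 - 0) else (4 + 3)) else ((\t.1) (false || true)))) else ((let a = (((\b.(\c.(\d.d))) 8) (1 + 3)) in (\e.(0 - 6))) (\f.6)))
step 2: [delta@0.0] (if (-2 < (let y = 7 in y)) then (let u = (let v = 0 in (let w = (if true then false else true) in (let p = 9 in (\q.true)))) in (if (let r = (let s = false in 5) in true) then (if true then (1 - 0) else (4 + 3)) else ((\t.1) (false || true)))) else ((let a = (((\b.(\c.(\d.d))) 8) (1 + 3)) in (\e.(0 - 6))) (\f.6)))
step 3: [let@0.1] (if (-2 < 7) then (let u = (let v = 0 in (let w = (if true then false else true) in (let p = 9 in (\q.true)))) in (if (let r = (let s = false in 5) in true) then (if true then (1 - 0) else (4 + 3)) else ((\t.1) (false || true)))) else ((let a = (((\b.(\c.(\d.d))) 8) (1 + 3)) in (\e.(0 - 6))) (\f.6)))
step 4: [delta@0] (if true then (let u = (let v = 0 in (let w = (if true then false else true) in (let p = 9 in (\q.true)))) in (if (let r = (let s = false in 5) in true) then (if true then (1 - 0) else (4 + 3)) else ((\t.1) (false || true)))) else ((let a = (((\b.(\c.(\d.d))) 8) (1 + 3)) in (\e.(0 - 6))) (\f.6)))
step 5: [if@root] (let u = (let v = 0 in (let w = (if true then false else true) in (let p = 9 in (\q.true)))) in (if (let r = (let s = false in 5) in true) then (if true then (1 - 0) else (4 + 3)) else ((\t.1) (false || true))))
step 6: [let@root] (if (let r = (let s = false in 5) in true) then (if true then (1 - 0) else (4 + 3)) else ((\t.1) (false || true)))
step 7: [let@0] (if true then (if true then (1 - 0) else (4 + 3)) else ((\t.1) (false || true)))

Answer: let at 0 : (let r = (let s = false in 5) in true)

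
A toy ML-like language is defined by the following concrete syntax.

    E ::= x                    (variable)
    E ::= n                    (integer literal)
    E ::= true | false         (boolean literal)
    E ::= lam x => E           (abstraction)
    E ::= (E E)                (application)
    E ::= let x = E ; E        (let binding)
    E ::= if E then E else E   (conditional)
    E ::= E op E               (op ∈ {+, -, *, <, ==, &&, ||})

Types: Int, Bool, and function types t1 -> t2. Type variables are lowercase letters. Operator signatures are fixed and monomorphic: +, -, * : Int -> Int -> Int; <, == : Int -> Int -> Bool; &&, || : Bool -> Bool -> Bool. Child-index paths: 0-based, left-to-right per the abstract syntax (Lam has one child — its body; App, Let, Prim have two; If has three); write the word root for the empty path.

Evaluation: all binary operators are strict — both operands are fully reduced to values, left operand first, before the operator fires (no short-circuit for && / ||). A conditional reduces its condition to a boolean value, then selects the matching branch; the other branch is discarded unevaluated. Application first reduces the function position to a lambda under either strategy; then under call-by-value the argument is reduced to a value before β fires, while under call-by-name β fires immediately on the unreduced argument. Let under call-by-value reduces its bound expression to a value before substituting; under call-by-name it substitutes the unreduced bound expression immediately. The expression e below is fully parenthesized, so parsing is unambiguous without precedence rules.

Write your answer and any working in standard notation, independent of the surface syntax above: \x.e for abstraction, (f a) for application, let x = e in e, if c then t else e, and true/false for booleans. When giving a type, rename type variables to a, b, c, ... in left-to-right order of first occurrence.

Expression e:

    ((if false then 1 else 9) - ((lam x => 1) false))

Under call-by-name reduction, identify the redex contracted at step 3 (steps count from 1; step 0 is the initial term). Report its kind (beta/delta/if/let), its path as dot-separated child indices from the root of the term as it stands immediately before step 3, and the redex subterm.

Working:
step 0: ((if false then 1 else 9) - ((\x.1) false))
step 1: [if@0] (9 - ((\x.1) false))
step 2: [beta@1] (9 - 1)
step 3: [delta@root] 8

Answer: delta at root : (9 - 1)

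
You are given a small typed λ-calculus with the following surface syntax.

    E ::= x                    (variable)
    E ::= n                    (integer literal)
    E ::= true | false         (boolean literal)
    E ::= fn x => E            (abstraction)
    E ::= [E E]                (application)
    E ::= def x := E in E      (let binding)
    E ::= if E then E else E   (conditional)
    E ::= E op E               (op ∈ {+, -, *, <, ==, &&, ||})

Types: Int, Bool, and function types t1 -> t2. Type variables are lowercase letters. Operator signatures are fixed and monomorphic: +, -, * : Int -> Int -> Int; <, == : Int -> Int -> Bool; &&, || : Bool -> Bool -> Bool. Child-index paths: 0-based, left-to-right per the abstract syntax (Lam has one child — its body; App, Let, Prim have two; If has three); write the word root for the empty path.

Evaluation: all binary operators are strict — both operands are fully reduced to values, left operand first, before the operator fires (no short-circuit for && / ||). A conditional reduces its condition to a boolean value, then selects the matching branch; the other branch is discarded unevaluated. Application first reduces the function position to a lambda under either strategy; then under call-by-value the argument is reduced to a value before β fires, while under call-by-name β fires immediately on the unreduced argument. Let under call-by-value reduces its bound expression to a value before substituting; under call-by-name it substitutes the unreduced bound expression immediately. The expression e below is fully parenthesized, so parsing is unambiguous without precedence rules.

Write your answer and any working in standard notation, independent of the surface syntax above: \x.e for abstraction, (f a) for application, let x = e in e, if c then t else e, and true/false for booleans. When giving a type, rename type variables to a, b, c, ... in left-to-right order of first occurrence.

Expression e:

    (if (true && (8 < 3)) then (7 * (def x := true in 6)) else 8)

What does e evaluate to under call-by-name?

Answer: 8

Working:
step 0: (if (true && (8 < 3)) then (7 * (let x = true in 6)) else 8)
step 1: [delta@0.1] (if (true && false) then (7 * (let x = true in 6)) else 8)
step 2: [delta@0] (if false then (7 * (let x = true in 6)) else 8)
step 3: [if@root] 8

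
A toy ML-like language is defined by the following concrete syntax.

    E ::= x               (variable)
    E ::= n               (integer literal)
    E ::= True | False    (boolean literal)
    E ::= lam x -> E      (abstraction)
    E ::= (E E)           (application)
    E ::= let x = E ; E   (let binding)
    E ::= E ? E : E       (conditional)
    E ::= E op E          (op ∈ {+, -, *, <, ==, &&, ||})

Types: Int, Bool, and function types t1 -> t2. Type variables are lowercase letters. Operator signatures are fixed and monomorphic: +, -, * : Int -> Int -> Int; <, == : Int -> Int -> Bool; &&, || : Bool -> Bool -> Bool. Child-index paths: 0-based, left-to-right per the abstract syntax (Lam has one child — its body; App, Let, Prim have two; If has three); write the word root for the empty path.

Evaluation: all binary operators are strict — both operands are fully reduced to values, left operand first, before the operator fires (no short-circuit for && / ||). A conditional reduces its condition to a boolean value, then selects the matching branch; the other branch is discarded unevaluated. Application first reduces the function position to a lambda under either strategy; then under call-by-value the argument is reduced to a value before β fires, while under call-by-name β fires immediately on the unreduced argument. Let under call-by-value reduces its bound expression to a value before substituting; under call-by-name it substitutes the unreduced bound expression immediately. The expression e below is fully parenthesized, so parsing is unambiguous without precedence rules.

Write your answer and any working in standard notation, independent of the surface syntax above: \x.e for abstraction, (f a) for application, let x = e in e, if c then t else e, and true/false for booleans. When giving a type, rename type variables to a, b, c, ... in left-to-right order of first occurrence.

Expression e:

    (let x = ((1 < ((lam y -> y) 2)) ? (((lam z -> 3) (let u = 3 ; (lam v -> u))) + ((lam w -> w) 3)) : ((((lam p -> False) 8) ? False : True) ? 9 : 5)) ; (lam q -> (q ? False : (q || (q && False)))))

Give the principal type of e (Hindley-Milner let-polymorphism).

Answer: Bool -> Bool

Working:
  unify Int ~ Int
y : a
\y._ : a -> a
  unify a -> a ~ Int -> b
  unify a ~ Int
  unify Int ~ b
_ _ : Int
  unify Int ~ Int
  unify Bool ~ Bool
\z._ : c -> Int
let u : Int
u : Int
\v._ : d -> Int
  unify c -> Int ~ (d -> Int) -> e
  unify c ~ d -> Int
  unify Int ~ e
_ _ : Int
  unify Int ~ Int
w : f
\w._ : f -> f
  unify f -> f ~ Int -> g
  unify f ~ Int
  unify Int ~ g
_ _ : Int
  unify Int ~ Int
\p._ : h -> Bool
  unify h -> Bool ~ Int -> i
  unify h ~ Int
  unify Bool ~ i
_ _ : Bool
  unify Bool ~ Bool
  unify Bool ~ Bool
  unify Bool ~ Bool
  unify Int ~ Int
  unify Int ~ Int
let x : Int
q : j
  unify j ~ Bool
q : Bool
  unify Bool ~ Bool
q : Bool
  unify Bool ~ Bool
  unify Bool ~ Bool
  unify Bool ~ Bool
  unify Bool ~ Bool
\q._ : Bool -> Bool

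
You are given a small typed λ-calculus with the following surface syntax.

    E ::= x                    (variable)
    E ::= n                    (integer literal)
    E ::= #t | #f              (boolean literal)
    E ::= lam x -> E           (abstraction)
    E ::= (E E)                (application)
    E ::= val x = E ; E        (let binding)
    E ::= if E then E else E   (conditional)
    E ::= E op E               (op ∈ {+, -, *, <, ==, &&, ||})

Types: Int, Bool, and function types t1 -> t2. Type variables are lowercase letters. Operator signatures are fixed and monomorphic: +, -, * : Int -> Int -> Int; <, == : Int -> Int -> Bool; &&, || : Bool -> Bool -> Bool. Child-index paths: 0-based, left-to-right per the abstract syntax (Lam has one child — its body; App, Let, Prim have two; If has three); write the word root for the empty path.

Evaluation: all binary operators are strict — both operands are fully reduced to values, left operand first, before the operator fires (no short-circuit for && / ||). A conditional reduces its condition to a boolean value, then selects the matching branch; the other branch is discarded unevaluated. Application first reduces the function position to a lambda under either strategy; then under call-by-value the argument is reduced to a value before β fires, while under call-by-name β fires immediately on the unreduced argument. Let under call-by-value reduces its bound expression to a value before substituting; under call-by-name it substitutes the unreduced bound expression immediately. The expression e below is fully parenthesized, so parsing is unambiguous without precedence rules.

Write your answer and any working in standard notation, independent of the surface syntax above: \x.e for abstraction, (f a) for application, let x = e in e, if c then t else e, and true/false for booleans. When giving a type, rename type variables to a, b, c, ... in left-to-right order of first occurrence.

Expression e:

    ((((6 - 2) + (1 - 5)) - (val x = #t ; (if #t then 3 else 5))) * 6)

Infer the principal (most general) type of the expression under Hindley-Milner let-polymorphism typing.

Working:
  unify Int ~ Int
  unify Int ~ Int
  unify Int ~ Int
  unify Int ~ Int
  unify Int ~ Int
  unify Int ~ Int
  unify Int ~ Int
let x : Bool
  unify Bool ~ Bool
  unify Int ~ Int
  unify Int ~ Int
  unify Int ~ Int
  unify Int ~ Int

Answer: Int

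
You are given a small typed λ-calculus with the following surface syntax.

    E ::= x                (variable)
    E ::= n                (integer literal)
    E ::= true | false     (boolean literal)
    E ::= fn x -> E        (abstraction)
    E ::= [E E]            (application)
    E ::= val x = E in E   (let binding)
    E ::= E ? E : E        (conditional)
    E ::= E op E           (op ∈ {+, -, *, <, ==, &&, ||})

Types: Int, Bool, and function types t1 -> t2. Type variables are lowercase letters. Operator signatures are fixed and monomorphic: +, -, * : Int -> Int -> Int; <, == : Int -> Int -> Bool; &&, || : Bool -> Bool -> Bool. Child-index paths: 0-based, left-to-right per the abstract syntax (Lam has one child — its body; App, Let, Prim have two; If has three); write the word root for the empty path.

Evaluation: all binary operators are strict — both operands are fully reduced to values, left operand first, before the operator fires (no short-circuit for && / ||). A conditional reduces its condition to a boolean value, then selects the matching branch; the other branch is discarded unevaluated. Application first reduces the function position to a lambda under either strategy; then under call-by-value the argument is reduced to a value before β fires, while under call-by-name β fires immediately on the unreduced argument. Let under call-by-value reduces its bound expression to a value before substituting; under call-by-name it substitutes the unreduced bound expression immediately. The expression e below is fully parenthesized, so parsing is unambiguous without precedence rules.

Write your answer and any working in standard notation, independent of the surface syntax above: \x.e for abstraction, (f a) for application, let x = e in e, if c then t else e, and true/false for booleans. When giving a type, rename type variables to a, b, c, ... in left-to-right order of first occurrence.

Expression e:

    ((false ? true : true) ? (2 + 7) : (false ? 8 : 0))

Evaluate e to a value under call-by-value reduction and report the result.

Answer: 9

Derivation:
step 0: (if (if false then true else true) then (2 + 7) else (if false then 8 else 0))
step 1: [if@0] (if true then (2 + 7) else (if false then 8 else 0))
step 2: [if@root] (2 + 7)
step 3: [delta@root] 9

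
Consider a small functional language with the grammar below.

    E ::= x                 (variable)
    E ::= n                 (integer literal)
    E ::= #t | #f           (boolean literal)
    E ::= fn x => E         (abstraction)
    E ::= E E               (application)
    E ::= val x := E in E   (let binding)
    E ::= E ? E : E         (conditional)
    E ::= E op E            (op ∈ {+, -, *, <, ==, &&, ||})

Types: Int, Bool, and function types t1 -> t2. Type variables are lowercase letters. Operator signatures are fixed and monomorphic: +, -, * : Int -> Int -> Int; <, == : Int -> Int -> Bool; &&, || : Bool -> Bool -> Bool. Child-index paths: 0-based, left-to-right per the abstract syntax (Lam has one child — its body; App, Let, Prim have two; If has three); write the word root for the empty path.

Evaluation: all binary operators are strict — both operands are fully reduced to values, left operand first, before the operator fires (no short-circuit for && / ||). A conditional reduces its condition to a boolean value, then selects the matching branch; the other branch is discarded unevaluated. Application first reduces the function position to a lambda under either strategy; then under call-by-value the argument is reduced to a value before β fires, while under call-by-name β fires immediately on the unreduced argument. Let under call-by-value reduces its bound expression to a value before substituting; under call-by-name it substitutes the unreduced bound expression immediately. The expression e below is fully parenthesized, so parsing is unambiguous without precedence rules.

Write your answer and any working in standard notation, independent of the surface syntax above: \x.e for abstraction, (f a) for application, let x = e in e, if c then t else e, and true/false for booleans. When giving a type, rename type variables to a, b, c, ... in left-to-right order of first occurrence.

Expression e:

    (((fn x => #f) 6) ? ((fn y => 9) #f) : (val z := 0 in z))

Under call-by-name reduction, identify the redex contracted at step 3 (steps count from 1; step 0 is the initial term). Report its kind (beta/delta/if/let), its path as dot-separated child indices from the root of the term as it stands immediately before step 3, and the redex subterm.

Derivation:
step 0: (if ((\x.false) 6) then ((\y.9) false) else (let z = 0 in z))
step 1: [beta@0] (if false then ((\y.9) false) else (let z = 0 in z))
step 2: [if@root] (let z = 0 in z)
step 3: [let@root] 0

Answer: let at root : (let z = 0 in z)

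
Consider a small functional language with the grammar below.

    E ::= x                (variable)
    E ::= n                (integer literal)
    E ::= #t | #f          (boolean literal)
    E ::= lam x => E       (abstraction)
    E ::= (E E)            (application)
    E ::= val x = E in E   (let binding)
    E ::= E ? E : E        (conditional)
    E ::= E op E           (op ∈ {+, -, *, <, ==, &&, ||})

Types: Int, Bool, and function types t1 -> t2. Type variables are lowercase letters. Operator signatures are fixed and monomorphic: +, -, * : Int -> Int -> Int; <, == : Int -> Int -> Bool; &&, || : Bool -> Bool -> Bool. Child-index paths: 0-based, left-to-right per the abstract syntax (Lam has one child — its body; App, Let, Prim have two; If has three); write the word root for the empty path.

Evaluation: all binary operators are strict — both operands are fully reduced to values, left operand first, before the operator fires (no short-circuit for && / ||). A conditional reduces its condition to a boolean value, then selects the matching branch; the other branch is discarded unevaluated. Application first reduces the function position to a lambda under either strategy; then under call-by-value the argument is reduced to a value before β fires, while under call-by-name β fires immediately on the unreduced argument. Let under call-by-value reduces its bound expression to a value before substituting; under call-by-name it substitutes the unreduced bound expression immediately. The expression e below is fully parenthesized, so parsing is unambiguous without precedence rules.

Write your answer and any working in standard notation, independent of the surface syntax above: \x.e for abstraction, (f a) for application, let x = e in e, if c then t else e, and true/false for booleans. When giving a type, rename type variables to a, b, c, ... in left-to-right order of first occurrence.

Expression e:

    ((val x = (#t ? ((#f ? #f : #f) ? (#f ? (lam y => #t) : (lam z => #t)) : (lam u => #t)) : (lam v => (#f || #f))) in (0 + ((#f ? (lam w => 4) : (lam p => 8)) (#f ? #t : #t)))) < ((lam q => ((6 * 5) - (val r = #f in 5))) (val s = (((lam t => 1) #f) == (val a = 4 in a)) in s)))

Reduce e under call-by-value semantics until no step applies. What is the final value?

Answer: true

Working:
step 0: ((let x = (if true then (if (if false then false else false) then (if false then (\y.true) else (\z.true)) else (\u.true)) else (\v.(false || false))) in (0 + ((if false then (\w.4) else (\p.8)) (if false then true else true)))) < ((\q.((6 * 5) - (let r = false in 5))) (let s = (((\t.1) false) == (let a = 4 in a)) in s)))
step 1: [if@0.0] ((let x = (if (if false then false else false) then (if false then (\y.true) else (\z.true)) else (\u.true)) in (0 + ((if false then (\w.4) else (\p.8)) (if false then true else true)))) < ((\q.((6 * 5) - (let r = false in 5))) (let s = (((\t.1) false) == (let a = 4 in a)) in s)))
step 2: [if@0.0.0] ((let x = (if false then (if false then (\y.true) else (\z.true)) else (\u.true)) in (0 + ((if false then (\w.4) else (\p.8)) (if false then true else true)))) < ((\q.((6 * 5) - (let r = false in 5))) (let s = (((\t.1) false) == (let a = 4 in a)) in s)))
step 3: [if@0.0] ((let x = (\u.true) in (0 + ((if false then (\w.4) else (\p.8)) (if false then true else true)))) < ((\q.((6 * 5) - (let r = false in 5))) (let s = (((\t.1) false) == (let a = 4 in a)) in s)))
step 4: [let@0] ((0 + ((if false then (\w.4) else (\p.8)) (if false then true else true))) < ((\q.((6 * 5) - (let r = false in 5))) (let s = (((\t.1) false) == (let a = 4 in a)) in s)))
step 5: [if@0.1.0] ((0 + ((\p.8) (if false then true else true))) < ((\q.((6 * 5) - (let r = false in 5))) (let s = (((\t.1) false) == (let a = 4 in a)) in s)))
step 6: [if@0.1.1] ((0 + ((\p.8) true)) < ((\q.((6 * 5) - (let r = false in 5))) (let s = (((\t.1) false) == (let a = 4 in a)) in s)))
step 7: [beta@0.1] ((0 + 8) < ((\q.((6 * 5) - (let r = false in 5))) (let s = (((\t.1) false) == (let a = 4 in a)) in s)))
step 8: [delta@0] (8 < ((\q.((6 * 5) - (let r = false in 5))) (let s = (((\t.1) false) == (let a = 4 in a)) in s)))
step 9: [beta@1.1.0.0] (8 < ((\q.((6 * 5) - (let r = false in 5))) (let s = (1 == (let a = 4 in a)) in s)))
step 10: [let@1.1.0.1] (8 < ((\q.((6 * 5) - (let r = false in 5))) (let s = (1 == 4) in s)))
step 11: [delta@1.1.0] (8 < ((\q.((6 * 5) - (let r = false in 5))) (let s = false in s)))
step 12: [let@1.1] (8 < ((\q.((6 * 5) - (let r = false in 5))) false))
step 13: [beta@1] (8 < ((6 * 5) - (let r = false in 5)))
step 14: [delta@1.0] (8 < (30 - (let r = false in 5)))
step 15: [let@1.1] (8 < (30 - 5))
step 16: [delta@1] (8 < 25)
step 17: [delta@root] true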